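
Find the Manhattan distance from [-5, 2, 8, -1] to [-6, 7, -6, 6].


d = sum of absolute differences: |-5--6|=1 + |2-7|=5 + |8--6|=14 + |-1-6|=7 = 27.

27


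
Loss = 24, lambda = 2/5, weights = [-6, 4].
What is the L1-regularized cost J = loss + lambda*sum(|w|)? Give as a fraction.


L1 norm = sum(|w|) = 10. J = 24 + 2/5 * 10 = 28.

28


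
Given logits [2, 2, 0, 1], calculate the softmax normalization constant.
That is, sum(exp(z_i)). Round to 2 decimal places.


Denom = e^2=7.3891 + e^2=7.3891 + e^0=1.0000 + e^1=2.7183. Sum = 18.4965, which rounds to 18.50.

18.50


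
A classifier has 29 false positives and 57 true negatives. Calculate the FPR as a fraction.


FPR = FP / (FP + TN) = 29 / 86 = 29/86.

29/86


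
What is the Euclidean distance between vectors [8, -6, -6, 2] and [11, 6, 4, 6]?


d = sqrt(sum of squared differences). (8-11)^2=9, (-6-6)^2=144, (-6-4)^2=100, (2-6)^2=16. Sum = 269.

sqrt(269)


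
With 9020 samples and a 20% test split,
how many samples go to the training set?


Test set = 9020 * 20% = 1804. Training set = 9020 - 1804 = 7216.

7216


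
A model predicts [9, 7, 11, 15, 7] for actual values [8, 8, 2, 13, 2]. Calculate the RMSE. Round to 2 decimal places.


MSE = 22.4000. RMSE = sqrt(22.4000) = 4.73.

4.73


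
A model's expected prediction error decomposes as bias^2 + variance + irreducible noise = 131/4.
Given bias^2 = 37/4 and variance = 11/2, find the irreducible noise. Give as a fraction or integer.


Total error = bias^2 + variance + irreducible noise. So irreducible noise = 131/4 - 37/4 - 11/2 = 18.

18


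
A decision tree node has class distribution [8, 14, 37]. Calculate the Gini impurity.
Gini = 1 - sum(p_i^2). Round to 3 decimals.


Total = 59. Proportions: 8/59, 14/59, 37/59. sum(p_i^2) = 0.4680. Gini = 1 - 0.4680 = 0.5320, which rounds to 0.532.

0.532


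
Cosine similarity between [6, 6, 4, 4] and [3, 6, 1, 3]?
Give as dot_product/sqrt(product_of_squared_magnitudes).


dot = 70. |a|^2 = 104, |b|^2 = 55. cos = 70/sqrt(5720).

70/sqrt(5720)


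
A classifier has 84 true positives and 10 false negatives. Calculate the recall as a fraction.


Recall = TP / (TP + FN) = 84 / 94 = 42/47.

42/47


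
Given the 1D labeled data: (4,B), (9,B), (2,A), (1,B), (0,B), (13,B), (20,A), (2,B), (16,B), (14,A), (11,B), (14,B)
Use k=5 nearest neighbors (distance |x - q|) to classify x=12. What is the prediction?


Distances: |4-12|=8, |9-12|=3, |2-12|=10, |1-12|=11, |0-12|=12, |13-12|=1, |20-12|=8, |2-12|=10, |16-12|=4, |14-12|=2, |11-12|=1, |14-12|=2. 5 nearest: (13,B), (11,B), (14,A), (14,B), (9,B). Counts: {'B': 4, 'A': 1}. Majority class: B.

B


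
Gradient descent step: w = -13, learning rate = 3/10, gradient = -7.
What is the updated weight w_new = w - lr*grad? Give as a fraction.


w_new = -13 - 3/10 * -7 = -13 - -21/10 = -109/10.

-109/10


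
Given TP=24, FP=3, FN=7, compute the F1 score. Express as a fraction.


Precision = 24/27 = 8/9. Recall = 24/31 = 24/31. F1 = 2*P*R/(P+R) = 24/29.

24/29


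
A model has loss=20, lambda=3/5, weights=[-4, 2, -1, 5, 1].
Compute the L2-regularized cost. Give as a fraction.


L2 sq norm = sum(w^2) = 47. J = 20 + 3/5 * 47 = 241/5.

241/5


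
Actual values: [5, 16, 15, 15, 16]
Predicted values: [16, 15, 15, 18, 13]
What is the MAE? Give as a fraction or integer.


MAE = (1/5) * (|5-16|=11 + |16-15|=1 + |15-15|=0 + |15-18|=3 + |16-13|=3). Sum = 18. MAE = 18/5.

18/5


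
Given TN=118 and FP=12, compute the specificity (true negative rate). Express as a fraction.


Specificity = TN / (TN + FP) = 118 / 130 = 59/65.

59/65


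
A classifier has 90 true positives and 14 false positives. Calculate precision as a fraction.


Precision = TP / (TP + FP) = 90 / 104 = 45/52.

45/52


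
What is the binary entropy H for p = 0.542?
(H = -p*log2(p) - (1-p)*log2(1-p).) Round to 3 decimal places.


H = -0.542*log2(0.542) - 0.458*log2(0.458) = 0.995.

0.995


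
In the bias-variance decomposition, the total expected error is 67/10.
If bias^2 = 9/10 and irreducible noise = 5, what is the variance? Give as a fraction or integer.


Total error = bias^2 + variance + irreducible noise. So variance = 67/10 - 9/10 - 5 = 4/5.

4/5


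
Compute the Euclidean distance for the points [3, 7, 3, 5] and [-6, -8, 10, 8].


d = sqrt(sum of squared differences). (3--6)^2=81, (7--8)^2=225, (3-10)^2=49, (5-8)^2=9. Sum = 364.

sqrt(364)


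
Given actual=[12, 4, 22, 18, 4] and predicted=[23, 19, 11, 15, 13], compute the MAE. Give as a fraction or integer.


MAE = (1/5) * (|12-23|=11 + |4-19|=15 + |22-11|=11 + |18-15|=3 + |4-13|=9). Sum = 49. MAE = 49/5.

49/5


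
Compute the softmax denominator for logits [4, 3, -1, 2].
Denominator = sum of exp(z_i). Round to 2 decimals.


Denom = e^4=54.5982 + e^3=20.0855 + e^-1=0.3679 + e^2=7.3891. Sum = 82.4407, which rounds to 82.44.

82.44


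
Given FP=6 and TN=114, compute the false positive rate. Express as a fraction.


FPR = FP / (FP + TN) = 6 / 120 = 1/20.

1/20


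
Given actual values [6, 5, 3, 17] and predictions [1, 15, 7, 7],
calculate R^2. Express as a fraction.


Mean(y) = 31/4. SS_res = 241. SS_tot = 475/4. R^2 = 1 - 241/(475/4) = -489/475.

-489/475


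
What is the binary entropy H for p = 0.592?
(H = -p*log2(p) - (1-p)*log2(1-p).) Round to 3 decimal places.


H = -0.592*log2(0.592) - 0.408*log2(0.408) = 0.975.

0.975


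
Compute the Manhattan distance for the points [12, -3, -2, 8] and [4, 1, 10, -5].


d = sum of absolute differences: |12-4|=8 + |-3-1|=4 + |-2-10|=12 + |8--5|=13 = 37.

37


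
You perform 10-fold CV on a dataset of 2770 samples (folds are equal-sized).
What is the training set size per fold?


Each validation fold has 2770/10 = 277 samples. Training set = 2770 - 277 = 2493.

2493


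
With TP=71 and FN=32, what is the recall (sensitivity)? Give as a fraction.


Recall = TP / (TP + FN) = 71 / 103 = 71/103.

71/103


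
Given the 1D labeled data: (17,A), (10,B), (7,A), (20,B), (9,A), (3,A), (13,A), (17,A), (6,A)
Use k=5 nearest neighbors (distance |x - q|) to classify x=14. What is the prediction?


Distances: |17-14|=3, |10-14|=4, |7-14|=7, |20-14|=6, |9-14|=5, |3-14|=11, |13-14|=1, |17-14|=3, |6-14|=8. 5 nearest: (13,A), (17,A), (17,A), (10,B), (9,A). Counts: {'A': 4, 'B': 1}. Majority class: A.

A


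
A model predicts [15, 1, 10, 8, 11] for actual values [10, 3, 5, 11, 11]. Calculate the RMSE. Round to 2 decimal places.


MSE = 12.6000. RMSE = sqrt(12.6000) = 3.55.

3.55


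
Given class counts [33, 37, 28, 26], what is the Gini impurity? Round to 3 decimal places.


Total = 124. Proportions: 33/124, 37/124, 28/124, 26/124. sum(p_i^2) = 0.2548. Gini = 1 - 0.2548 = 0.7452, which rounds to 0.745.

0.745


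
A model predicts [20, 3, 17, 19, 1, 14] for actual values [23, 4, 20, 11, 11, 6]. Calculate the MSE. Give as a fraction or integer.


MSE = (1/6) * ((23-20)^2=9 + (4-3)^2=1 + (20-17)^2=9 + (11-19)^2=64 + (11-1)^2=100 + (6-14)^2=64). Sum = 247. MSE = 247/6.

247/6


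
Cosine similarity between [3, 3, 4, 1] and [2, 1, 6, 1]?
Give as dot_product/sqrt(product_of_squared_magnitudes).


dot = 34. |a|^2 = 35, |b|^2 = 42. cos = 34/sqrt(1470).

34/sqrt(1470)


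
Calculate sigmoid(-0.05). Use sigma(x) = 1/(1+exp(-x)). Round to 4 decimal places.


sigma(-0.05) = 1/(1+e^(0.05)) = 1/(1+1.051271) = 1/2.051271 = 0.4875.

0.4875


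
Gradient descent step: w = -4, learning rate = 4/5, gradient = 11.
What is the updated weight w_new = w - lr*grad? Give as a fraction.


w_new = -4 - 4/5 * 11 = -4 - 44/5 = -64/5.

-64/5


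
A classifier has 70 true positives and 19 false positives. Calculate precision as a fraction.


Precision = TP / (TP + FP) = 70 / 89 = 70/89.

70/89


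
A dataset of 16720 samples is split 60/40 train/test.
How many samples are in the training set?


Test set = 16720 * 40% = 6688. Training set = 16720 - 6688 = 10032.

10032


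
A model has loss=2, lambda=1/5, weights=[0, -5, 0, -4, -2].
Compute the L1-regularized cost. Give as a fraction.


L1 norm = sum(|w|) = 11. J = 2 + 1/5 * 11 = 21/5.

21/5


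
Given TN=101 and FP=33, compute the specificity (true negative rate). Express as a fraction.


Specificity = TN / (TN + FP) = 101 / 134 = 101/134.

101/134


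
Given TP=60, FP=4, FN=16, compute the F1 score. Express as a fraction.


Precision = 60/64 = 15/16. Recall = 60/76 = 15/19. F1 = 2*P*R/(P+R) = 6/7.

6/7


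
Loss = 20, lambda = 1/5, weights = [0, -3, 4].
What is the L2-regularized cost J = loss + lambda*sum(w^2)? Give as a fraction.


L2 sq norm = sum(w^2) = 25. J = 20 + 1/5 * 25 = 25.

25


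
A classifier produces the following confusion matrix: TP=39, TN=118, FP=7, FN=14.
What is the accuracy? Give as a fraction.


Accuracy = (TP + TN) / (TP + TN + FP + FN) = (39 + 118) / 178 = 157/178.

157/178


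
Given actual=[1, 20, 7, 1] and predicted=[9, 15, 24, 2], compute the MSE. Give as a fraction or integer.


MSE = (1/4) * ((1-9)^2=64 + (20-15)^2=25 + (7-24)^2=289 + (1-2)^2=1). Sum = 379. MSE = 379/4.

379/4


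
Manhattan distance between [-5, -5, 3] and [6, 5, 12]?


d = sum of absolute differences: |-5-6|=11 + |-5-5|=10 + |3-12|=9 = 30.

30


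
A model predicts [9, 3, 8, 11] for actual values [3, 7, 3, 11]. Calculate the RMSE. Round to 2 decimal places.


MSE = 19.2500. RMSE = sqrt(19.2500) = 4.39.

4.39


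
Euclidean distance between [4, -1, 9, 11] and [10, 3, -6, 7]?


d = sqrt(sum of squared differences). (4-10)^2=36, (-1-3)^2=16, (9--6)^2=225, (11-7)^2=16. Sum = 293.

sqrt(293)


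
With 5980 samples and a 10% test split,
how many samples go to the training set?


Test set = 5980 * 10% = 598. Training set = 5980 - 598 = 5382.

5382


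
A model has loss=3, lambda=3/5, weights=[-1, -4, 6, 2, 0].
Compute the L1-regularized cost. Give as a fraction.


L1 norm = sum(|w|) = 13. J = 3 + 3/5 * 13 = 54/5.

54/5


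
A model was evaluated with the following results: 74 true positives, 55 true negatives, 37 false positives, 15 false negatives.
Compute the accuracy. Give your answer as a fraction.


Accuracy = (TP + TN) / (TP + TN + FP + FN) = (74 + 55) / 181 = 129/181.

129/181


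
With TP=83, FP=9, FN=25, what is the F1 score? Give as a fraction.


Precision = 83/92 = 83/92. Recall = 83/108 = 83/108. F1 = 2*P*R/(P+R) = 83/100.

83/100


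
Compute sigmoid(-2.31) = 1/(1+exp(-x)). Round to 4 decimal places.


sigma(-2.31) = 1/(1+e^(2.31)) = 1/(1+10.074425) = 1/11.074425 = 0.0903.

0.0903


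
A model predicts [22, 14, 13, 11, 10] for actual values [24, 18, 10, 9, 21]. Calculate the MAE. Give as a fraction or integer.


MAE = (1/5) * (|24-22|=2 + |18-14|=4 + |10-13|=3 + |9-11|=2 + |21-10|=11). Sum = 22. MAE = 22/5.

22/5


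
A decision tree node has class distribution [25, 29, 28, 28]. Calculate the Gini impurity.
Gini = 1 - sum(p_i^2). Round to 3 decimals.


Total = 110. Proportions: 25/110, 29/110, 28/110, 28/110. sum(p_i^2) = 0.2507. Gini = 1 - 0.2507 = 0.7493, which rounds to 0.749.

0.749


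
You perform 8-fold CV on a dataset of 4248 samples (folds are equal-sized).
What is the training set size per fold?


Each validation fold has 4248/8 = 531 samples. Training set = 4248 - 531 = 3717.

3717


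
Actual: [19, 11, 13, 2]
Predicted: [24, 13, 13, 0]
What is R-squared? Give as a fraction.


Mean(y) = 45/4. SS_res = 33. SS_tot = 595/4. R^2 = 1 - 33/(595/4) = 463/595.

463/595


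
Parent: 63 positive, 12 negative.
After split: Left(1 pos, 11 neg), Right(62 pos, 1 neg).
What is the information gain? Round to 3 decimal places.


H(parent) = 0.6343. H(left) = 0.4138, H(right) = 0.1176. Weighted = (12/75)*0.4138 + (63/75)*0.1176 = 0.1650. IG = 0.6343 - 0.1650 = 0.4693, which rounds to 0.469.

0.469


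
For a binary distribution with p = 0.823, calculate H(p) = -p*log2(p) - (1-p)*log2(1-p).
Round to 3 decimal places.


H = -0.823*log2(0.823) - 0.177*log2(0.177) = 0.673.

0.673


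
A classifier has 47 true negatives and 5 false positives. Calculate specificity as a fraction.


Specificity = TN / (TN + FP) = 47 / 52 = 47/52.

47/52


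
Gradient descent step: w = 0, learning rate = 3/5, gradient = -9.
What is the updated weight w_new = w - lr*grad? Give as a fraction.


w_new = 0 - 3/5 * -9 = 0 - -27/5 = 27/5.

27/5


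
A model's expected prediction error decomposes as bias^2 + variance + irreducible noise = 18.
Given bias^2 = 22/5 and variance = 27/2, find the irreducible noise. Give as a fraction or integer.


Total error = bias^2 + variance + irreducible noise. So irreducible noise = 18 - 22/5 - 27/2 = 1/10.

1/10


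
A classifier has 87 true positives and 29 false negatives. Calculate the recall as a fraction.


Recall = TP / (TP + FN) = 87 / 116 = 3/4.

3/4


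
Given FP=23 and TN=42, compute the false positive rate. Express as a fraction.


FPR = FP / (FP + TN) = 23 / 65 = 23/65.

23/65


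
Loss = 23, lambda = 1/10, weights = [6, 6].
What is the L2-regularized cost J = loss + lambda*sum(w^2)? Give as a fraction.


L2 sq norm = sum(w^2) = 72. J = 23 + 1/10 * 72 = 151/5.

151/5


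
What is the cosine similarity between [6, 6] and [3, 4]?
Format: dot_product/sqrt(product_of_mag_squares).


dot = 42. |a|^2 = 72, |b|^2 = 25. cos = 42/sqrt(1800).

42/sqrt(1800)


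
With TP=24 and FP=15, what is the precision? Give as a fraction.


Precision = TP / (TP + FP) = 24 / 39 = 8/13.

8/13


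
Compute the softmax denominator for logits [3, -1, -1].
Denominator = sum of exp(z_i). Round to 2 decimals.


Denom = e^3=20.0855 + e^-1=0.3679 + e^-1=0.3679. Sum = 20.8213, which rounds to 20.82.

20.82


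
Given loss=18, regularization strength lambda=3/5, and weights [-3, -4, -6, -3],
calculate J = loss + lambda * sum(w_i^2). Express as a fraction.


L2 sq norm = sum(w^2) = 70. J = 18 + 3/5 * 70 = 60.

60


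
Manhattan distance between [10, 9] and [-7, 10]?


d = sum of absolute differences: |10--7|=17 + |9-10|=1 = 18.

18


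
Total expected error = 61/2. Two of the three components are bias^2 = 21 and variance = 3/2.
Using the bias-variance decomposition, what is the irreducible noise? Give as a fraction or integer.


Total error = bias^2 + variance + irreducible noise. So irreducible noise = 61/2 - 21 - 3/2 = 8.

8


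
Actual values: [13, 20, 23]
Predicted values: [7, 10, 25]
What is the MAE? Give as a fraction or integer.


MAE = (1/3) * (|13-7|=6 + |20-10|=10 + |23-25|=2). Sum = 18. MAE = 6.

6


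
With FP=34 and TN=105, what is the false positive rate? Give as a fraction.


FPR = FP / (FP + TN) = 34 / 139 = 34/139.

34/139


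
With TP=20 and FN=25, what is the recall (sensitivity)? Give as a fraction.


Recall = TP / (TP + FN) = 20 / 45 = 4/9.

4/9


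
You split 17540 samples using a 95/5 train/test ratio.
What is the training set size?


Test set = 17540 * 5% = 877. Training set = 17540 - 877 = 16663.

16663


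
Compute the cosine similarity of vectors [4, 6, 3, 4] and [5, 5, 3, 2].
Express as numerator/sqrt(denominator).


dot = 67. |a|^2 = 77, |b|^2 = 63. cos = 67/sqrt(4851).

67/sqrt(4851)


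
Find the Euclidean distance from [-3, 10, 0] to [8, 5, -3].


d = sqrt(sum of squared differences). (-3-8)^2=121, (10-5)^2=25, (0--3)^2=9. Sum = 155.

sqrt(155)


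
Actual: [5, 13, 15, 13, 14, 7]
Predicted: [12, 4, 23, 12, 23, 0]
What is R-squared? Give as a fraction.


Mean(y) = 67/6. SS_res = 325. SS_tot = 509/6. R^2 = 1 - 325/(509/6) = -1441/509.

-1441/509


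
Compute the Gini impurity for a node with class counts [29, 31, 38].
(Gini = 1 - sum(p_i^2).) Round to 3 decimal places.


Total = 98. Proportions: 29/98, 31/98, 38/98. sum(p_i^2) = 0.3380. Gini = 1 - 0.3380 = 0.6620, which rounds to 0.662.

0.662


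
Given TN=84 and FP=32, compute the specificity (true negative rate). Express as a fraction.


Specificity = TN / (TN + FP) = 84 / 116 = 21/29.

21/29


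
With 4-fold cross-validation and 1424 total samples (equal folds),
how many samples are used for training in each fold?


Each validation fold has 1424/4 = 356 samples. Training set = 1424 - 356 = 1068.

1068


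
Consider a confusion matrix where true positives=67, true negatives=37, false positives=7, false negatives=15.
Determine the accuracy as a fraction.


Accuracy = (TP + TN) / (TP + TN + FP + FN) = (67 + 37) / 126 = 52/63.

52/63


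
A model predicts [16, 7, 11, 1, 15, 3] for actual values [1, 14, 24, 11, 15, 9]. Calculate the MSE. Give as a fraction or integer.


MSE = (1/6) * ((1-16)^2=225 + (14-7)^2=49 + (24-11)^2=169 + (11-1)^2=100 + (15-15)^2=0 + (9-3)^2=36). Sum = 579. MSE = 193/2.

193/2


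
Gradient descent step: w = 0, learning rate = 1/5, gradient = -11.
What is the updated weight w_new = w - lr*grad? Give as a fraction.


w_new = 0 - 1/5 * -11 = 0 - -11/5 = 11/5.

11/5


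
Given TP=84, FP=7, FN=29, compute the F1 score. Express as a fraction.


Precision = 84/91 = 12/13. Recall = 84/113 = 84/113. F1 = 2*P*R/(P+R) = 14/17.

14/17


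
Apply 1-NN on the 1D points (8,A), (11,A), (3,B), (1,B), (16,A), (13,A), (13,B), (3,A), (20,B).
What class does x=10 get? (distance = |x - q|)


Distances: |8-10|=2, |11-10|=1, |3-10|=7, |1-10|=9, |16-10|=6, |13-10|=3, |13-10|=3, |3-10|=7, |20-10|=10. 1 nearest: (11,A). Counts: {'A': 1}. Majority class: A.

A


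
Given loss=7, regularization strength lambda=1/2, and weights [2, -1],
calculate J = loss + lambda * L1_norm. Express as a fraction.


L1 norm = sum(|w|) = 3. J = 7 + 1/2 * 3 = 17/2.

17/2


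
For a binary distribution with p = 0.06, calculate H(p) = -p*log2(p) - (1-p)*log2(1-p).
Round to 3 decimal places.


H = -0.06*log2(0.06) - 0.94*log2(0.94) = 0.327.

0.327


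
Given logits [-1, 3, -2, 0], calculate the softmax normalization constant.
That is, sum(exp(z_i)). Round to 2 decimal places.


Denom = e^-1=0.3679 + e^3=20.0855 + e^-2=0.1353 + e^0=1.0000. Sum = 21.5887, which rounds to 21.59.

21.59


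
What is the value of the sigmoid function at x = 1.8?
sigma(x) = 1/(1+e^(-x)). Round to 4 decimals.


sigma(1.8) = 1/(1+e^(-1.8)) = 1/(1+0.165299) = 1/1.165299 = 0.8581.

0.8581


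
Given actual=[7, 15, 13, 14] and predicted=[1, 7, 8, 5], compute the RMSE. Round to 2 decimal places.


MSE = 51.5000. RMSE = sqrt(51.5000) = 7.18.

7.18


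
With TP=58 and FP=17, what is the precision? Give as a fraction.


Precision = TP / (TP + FP) = 58 / 75 = 58/75.

58/75


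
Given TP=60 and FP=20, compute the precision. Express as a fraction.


Precision = TP / (TP + FP) = 60 / 80 = 3/4.

3/4


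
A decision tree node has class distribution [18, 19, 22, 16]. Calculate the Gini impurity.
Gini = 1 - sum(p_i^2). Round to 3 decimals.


Total = 75. Proportions: 18/75, 19/75, 22/75, 16/75. sum(p_i^2) = 0.2533. Gini = 1 - 0.2533 = 0.7467, which rounds to 0.747.

0.747


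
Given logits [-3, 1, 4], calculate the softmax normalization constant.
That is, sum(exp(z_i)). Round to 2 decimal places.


Denom = e^-3=0.0498 + e^1=2.7183 + e^4=54.5982. Sum = 57.3663, which rounds to 57.37.

57.37


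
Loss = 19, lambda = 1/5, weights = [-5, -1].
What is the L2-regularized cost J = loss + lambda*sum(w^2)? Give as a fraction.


L2 sq norm = sum(w^2) = 26. J = 19 + 1/5 * 26 = 121/5.

121/5


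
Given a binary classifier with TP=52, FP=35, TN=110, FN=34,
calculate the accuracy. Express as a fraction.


Accuracy = (TP + TN) / (TP + TN + FP + FN) = (52 + 110) / 231 = 54/77.

54/77


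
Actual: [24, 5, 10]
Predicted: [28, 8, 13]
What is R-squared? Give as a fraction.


Mean(y) = 13. SS_res = 34. SS_tot = 194. R^2 = 1 - 34/(194) = 80/97.

80/97


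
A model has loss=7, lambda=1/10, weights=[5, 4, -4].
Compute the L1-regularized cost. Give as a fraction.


L1 norm = sum(|w|) = 13. J = 7 + 1/10 * 13 = 83/10.

83/10


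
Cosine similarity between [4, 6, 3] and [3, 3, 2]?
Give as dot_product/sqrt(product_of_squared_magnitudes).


dot = 36. |a|^2 = 61, |b|^2 = 22. cos = 36/sqrt(1342).

36/sqrt(1342)


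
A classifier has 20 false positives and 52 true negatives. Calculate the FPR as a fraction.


FPR = FP / (FP + TN) = 20 / 72 = 5/18.

5/18


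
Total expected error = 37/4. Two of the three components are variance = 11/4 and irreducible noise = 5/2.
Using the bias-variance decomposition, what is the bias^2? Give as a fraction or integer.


Total error = bias^2 + variance + irreducible noise. So bias^2 = 37/4 - 11/4 - 5/2 = 4.

4


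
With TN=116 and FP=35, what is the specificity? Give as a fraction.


Specificity = TN / (TN + FP) = 116 / 151 = 116/151.

116/151


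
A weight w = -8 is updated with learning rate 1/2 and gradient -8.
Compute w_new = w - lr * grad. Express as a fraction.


w_new = -8 - 1/2 * -8 = -8 - -4 = -4.

-4


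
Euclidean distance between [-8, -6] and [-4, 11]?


d = sqrt(sum of squared differences). (-8--4)^2=16, (-6-11)^2=289. Sum = 305.

sqrt(305)


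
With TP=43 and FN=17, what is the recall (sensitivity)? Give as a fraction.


Recall = TP / (TP + FN) = 43 / 60 = 43/60.

43/60


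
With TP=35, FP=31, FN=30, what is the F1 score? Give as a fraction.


Precision = 35/66 = 35/66. Recall = 35/65 = 7/13. F1 = 2*P*R/(P+R) = 70/131.

70/131


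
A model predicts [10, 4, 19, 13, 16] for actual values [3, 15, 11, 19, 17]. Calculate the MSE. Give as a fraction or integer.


MSE = (1/5) * ((3-10)^2=49 + (15-4)^2=121 + (11-19)^2=64 + (19-13)^2=36 + (17-16)^2=1). Sum = 271. MSE = 271/5.

271/5


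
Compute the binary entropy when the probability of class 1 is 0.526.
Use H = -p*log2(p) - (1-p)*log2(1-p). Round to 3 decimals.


H = -0.526*log2(0.526) - 0.474*log2(0.474) = 0.998.

0.998


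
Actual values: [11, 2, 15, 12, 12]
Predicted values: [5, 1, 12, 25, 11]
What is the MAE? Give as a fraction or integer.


MAE = (1/5) * (|11-5|=6 + |2-1|=1 + |15-12|=3 + |12-25|=13 + |12-11|=1). Sum = 24. MAE = 24/5.

24/5


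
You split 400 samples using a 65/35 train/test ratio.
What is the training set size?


Test set = 400 * 35% = 140. Training set = 400 - 140 = 260.

260


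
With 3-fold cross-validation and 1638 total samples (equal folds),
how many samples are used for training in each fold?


Each validation fold has 1638/3 = 546 samples. Training set = 1638 - 546 = 1092.

1092


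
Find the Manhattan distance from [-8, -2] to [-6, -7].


d = sum of absolute differences: |-8--6|=2 + |-2--7|=5 = 7.

7


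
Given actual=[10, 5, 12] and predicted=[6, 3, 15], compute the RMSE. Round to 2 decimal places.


MSE = 9.6667. RMSE = sqrt(9.6667) = 3.11.

3.11


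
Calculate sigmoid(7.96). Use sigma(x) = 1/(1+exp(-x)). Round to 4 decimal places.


sigma(7.96) = 1/(1+e^(-7.96)) = 1/(1+0.000349) = 1/1.000349 = 0.9997.

0.9997


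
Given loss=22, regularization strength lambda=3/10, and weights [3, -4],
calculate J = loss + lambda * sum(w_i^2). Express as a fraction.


L2 sq norm = sum(w^2) = 25. J = 22 + 3/10 * 25 = 59/2.

59/2


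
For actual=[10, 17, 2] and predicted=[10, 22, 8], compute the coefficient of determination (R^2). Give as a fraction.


Mean(y) = 29/3. SS_res = 61. SS_tot = 338/3. R^2 = 1 - 61/(338/3) = 155/338.

155/338


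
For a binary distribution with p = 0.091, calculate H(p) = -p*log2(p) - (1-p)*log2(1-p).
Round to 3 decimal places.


H = -0.091*log2(0.091) - 0.909*log2(0.909) = 0.440.

0.440


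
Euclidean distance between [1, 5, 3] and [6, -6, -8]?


d = sqrt(sum of squared differences). (1-6)^2=25, (5--6)^2=121, (3--8)^2=121. Sum = 267.

sqrt(267)


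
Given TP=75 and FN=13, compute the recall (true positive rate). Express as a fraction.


Recall = TP / (TP + FN) = 75 / 88 = 75/88.

75/88


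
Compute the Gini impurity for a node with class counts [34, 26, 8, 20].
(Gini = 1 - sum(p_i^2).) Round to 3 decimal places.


Total = 88. Proportions: 34/88, 26/88, 8/88, 20/88. sum(p_i^2) = 0.2965. Gini = 1 - 0.2965 = 0.7035, which rounds to 0.704.

0.704


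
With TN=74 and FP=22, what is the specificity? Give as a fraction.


Specificity = TN / (TN + FP) = 74 / 96 = 37/48.

37/48


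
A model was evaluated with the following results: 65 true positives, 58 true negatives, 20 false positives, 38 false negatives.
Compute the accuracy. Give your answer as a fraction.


Accuracy = (TP + TN) / (TP + TN + FP + FN) = (65 + 58) / 181 = 123/181.

123/181


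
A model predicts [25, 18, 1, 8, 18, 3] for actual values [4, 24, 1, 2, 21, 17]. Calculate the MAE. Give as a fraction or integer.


MAE = (1/6) * (|4-25|=21 + |24-18|=6 + |1-1|=0 + |2-8|=6 + |21-18|=3 + |17-3|=14). Sum = 50. MAE = 25/3.

25/3


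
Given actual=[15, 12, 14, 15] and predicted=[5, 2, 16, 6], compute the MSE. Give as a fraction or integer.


MSE = (1/4) * ((15-5)^2=100 + (12-2)^2=100 + (14-16)^2=4 + (15-6)^2=81). Sum = 285. MSE = 285/4.

285/4


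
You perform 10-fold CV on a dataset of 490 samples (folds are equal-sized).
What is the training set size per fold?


Each validation fold has 490/10 = 49 samples. Training set = 490 - 49 = 441.

441


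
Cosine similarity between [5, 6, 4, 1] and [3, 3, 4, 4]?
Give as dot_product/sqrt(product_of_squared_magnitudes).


dot = 53. |a|^2 = 78, |b|^2 = 50. cos = 53/sqrt(3900).

53/sqrt(3900)


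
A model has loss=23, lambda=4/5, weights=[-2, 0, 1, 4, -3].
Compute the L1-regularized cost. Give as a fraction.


L1 norm = sum(|w|) = 10. J = 23 + 4/5 * 10 = 31.

31


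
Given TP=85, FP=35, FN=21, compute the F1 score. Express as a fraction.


Precision = 85/120 = 17/24. Recall = 85/106 = 85/106. F1 = 2*P*R/(P+R) = 85/113.

85/113


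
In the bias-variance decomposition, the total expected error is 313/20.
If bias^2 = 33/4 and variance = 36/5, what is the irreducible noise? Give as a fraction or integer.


Total error = bias^2 + variance + irreducible noise. So irreducible noise = 313/20 - 33/4 - 36/5 = 1/5.

1/5


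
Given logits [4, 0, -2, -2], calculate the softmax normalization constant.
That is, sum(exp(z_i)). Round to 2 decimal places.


Denom = e^4=54.5982 + e^0=1.0000 + e^-2=0.1353 + e^-2=0.1353. Sum = 55.8688, which rounds to 55.87.

55.87


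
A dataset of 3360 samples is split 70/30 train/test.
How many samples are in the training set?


Test set = 3360 * 30% = 1008. Training set = 3360 - 1008 = 2352.

2352


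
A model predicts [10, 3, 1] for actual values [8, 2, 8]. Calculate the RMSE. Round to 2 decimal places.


MSE = 18.0000. RMSE = sqrt(18.0000) = 4.24.

4.24


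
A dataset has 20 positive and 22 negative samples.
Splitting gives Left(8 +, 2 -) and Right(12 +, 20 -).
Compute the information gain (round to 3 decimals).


H(parent) = 0.9984. H(left) = 0.7219, H(right) = 0.9544. Weighted = (10/42)*0.7219 + (32/42)*0.9544 = 0.8990. IG = 0.9984 - 0.8990 = 0.0994, which rounds to 0.099.

0.099


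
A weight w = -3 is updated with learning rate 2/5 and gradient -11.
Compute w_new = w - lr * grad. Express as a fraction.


w_new = -3 - 2/5 * -11 = -3 - -22/5 = 7/5.

7/5


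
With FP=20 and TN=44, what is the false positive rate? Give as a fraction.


FPR = FP / (FP + TN) = 20 / 64 = 5/16.

5/16


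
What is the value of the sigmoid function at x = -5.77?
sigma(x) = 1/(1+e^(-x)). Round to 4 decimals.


sigma(-5.77) = 1/(1+e^(5.77)) = 1/(1+320.537733) = 1/321.537733 = 0.0031.

0.0031


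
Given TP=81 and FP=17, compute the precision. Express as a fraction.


Precision = TP / (TP + FP) = 81 / 98 = 81/98.

81/98


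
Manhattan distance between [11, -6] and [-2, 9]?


d = sum of absolute differences: |11--2|=13 + |-6-9|=15 = 28.

28


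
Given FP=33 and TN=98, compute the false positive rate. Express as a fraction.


FPR = FP / (FP + TN) = 33 / 131 = 33/131.

33/131


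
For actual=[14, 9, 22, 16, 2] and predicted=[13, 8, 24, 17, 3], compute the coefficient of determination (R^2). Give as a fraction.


Mean(y) = 63/5. SS_res = 8. SS_tot = 1136/5. R^2 = 1 - 8/(1136/5) = 137/142.

137/142


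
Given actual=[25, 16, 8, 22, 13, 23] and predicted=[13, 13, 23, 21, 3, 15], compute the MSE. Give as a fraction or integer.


MSE = (1/6) * ((25-13)^2=144 + (16-13)^2=9 + (8-23)^2=225 + (22-21)^2=1 + (13-3)^2=100 + (23-15)^2=64). Sum = 543. MSE = 181/2.

181/2


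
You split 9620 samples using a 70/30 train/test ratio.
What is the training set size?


Test set = 9620 * 30% = 2886. Training set = 9620 - 2886 = 6734.

6734


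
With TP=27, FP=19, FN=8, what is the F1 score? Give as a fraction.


Precision = 27/46 = 27/46. Recall = 27/35 = 27/35. F1 = 2*P*R/(P+R) = 2/3.

2/3


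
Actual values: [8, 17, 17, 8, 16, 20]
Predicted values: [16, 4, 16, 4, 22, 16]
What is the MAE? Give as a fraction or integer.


MAE = (1/6) * (|8-16|=8 + |17-4|=13 + |17-16|=1 + |8-4|=4 + |16-22|=6 + |20-16|=4). Sum = 36. MAE = 6.

6


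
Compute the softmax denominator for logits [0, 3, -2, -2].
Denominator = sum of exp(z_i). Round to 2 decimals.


Denom = e^0=1.0000 + e^3=20.0855 + e^-2=0.1353 + e^-2=0.1353. Sum = 21.3561, which rounds to 21.36.

21.36


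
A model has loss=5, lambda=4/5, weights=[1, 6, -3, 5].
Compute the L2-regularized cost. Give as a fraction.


L2 sq norm = sum(w^2) = 71. J = 5 + 4/5 * 71 = 309/5.

309/5


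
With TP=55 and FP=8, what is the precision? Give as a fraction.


Precision = TP / (TP + FP) = 55 / 63 = 55/63.

55/63


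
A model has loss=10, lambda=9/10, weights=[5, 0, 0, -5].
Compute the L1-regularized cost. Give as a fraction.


L1 norm = sum(|w|) = 10. J = 10 + 9/10 * 10 = 19.

19


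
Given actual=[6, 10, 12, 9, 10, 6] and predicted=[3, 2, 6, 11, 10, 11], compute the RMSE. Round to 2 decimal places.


MSE = 23.0000. RMSE = sqrt(23.0000) = 4.80.

4.80


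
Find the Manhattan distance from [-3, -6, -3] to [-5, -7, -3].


d = sum of absolute differences: |-3--5|=2 + |-6--7|=1 + |-3--3|=0 = 3.

3


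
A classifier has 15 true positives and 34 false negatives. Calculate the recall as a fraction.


Recall = TP / (TP + FN) = 15 / 49 = 15/49.

15/49


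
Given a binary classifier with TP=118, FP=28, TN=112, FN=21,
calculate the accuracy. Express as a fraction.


Accuracy = (TP + TN) / (TP + TN + FP + FN) = (118 + 112) / 279 = 230/279.

230/279


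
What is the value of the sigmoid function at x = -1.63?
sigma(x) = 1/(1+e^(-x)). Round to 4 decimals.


sigma(-1.63) = 1/(1+e^(1.63)) = 1/(1+5.103875) = 1/6.103875 = 0.1638.

0.1638


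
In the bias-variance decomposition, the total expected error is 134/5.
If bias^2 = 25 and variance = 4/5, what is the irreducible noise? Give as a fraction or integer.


Total error = bias^2 + variance + irreducible noise. So irreducible noise = 134/5 - 25 - 4/5 = 1.

1


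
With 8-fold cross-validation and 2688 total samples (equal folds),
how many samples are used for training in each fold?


Each validation fold has 2688/8 = 336 samples. Training set = 2688 - 336 = 2352.

2352


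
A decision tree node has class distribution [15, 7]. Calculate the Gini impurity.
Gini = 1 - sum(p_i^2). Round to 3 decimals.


Total = 22. Proportions: 15/22, 7/22. sum(p_i^2) = 0.5661. Gini = 1 - 0.5661 = 0.4339, which rounds to 0.434.

0.434


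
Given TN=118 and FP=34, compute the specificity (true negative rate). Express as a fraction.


Specificity = TN / (TN + FP) = 118 / 152 = 59/76.

59/76


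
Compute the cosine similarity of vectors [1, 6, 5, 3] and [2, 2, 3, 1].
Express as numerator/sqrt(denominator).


dot = 32. |a|^2 = 71, |b|^2 = 18. cos = 32/sqrt(1278).

32/sqrt(1278)


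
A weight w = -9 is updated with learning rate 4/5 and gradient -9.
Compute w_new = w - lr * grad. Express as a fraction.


w_new = -9 - 4/5 * -9 = -9 - -36/5 = -9/5.

-9/5


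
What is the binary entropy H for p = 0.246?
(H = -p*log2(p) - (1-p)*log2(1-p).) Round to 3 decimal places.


H = -0.246*log2(0.246) - 0.754*log2(0.754) = 0.805.

0.805


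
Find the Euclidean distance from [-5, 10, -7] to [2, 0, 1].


d = sqrt(sum of squared differences). (-5-2)^2=49, (10-0)^2=100, (-7-1)^2=64. Sum = 213.

sqrt(213)


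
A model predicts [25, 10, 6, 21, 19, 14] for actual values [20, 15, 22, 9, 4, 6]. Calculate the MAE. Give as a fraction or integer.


MAE = (1/6) * (|20-25|=5 + |15-10|=5 + |22-6|=16 + |9-21|=12 + |4-19|=15 + |6-14|=8). Sum = 61. MAE = 61/6.

61/6


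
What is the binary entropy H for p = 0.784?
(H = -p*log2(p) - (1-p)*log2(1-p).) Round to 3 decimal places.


H = -0.784*log2(0.784) - 0.216*log2(0.216) = 0.753.

0.753


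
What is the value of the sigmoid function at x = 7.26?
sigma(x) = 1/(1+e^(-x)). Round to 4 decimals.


sigma(7.26) = 1/(1+e^(-7.26)) = 1/(1+0.000703) = 1/1.000703 = 0.9993.

0.9993


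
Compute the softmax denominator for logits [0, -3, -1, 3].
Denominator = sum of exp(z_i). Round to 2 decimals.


Denom = e^0=1.0000 + e^-3=0.0498 + e^-1=0.3679 + e^3=20.0855. Sum = 21.5032, which rounds to 21.50.

21.50


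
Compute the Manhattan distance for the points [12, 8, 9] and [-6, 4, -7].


d = sum of absolute differences: |12--6|=18 + |8-4|=4 + |9--7|=16 = 38.

38


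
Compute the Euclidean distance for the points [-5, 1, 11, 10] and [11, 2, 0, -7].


d = sqrt(sum of squared differences). (-5-11)^2=256, (1-2)^2=1, (11-0)^2=121, (10--7)^2=289. Sum = 667.

sqrt(667)


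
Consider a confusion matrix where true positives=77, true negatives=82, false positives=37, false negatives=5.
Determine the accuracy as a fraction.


Accuracy = (TP + TN) / (TP + TN + FP + FN) = (77 + 82) / 201 = 53/67.

53/67


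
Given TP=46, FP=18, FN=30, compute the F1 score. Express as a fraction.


Precision = 46/64 = 23/32. Recall = 46/76 = 23/38. F1 = 2*P*R/(P+R) = 23/35.

23/35


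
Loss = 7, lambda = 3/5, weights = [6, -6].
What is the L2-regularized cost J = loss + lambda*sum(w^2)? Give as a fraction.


L2 sq norm = sum(w^2) = 72. J = 7 + 3/5 * 72 = 251/5.

251/5


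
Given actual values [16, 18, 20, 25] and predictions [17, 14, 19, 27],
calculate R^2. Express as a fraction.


Mean(y) = 79/4. SS_res = 22. SS_tot = 179/4. R^2 = 1 - 22/(179/4) = 91/179.

91/179


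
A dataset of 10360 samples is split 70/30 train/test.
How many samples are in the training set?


Test set = 10360 * 30% = 3108. Training set = 10360 - 3108 = 7252.

7252


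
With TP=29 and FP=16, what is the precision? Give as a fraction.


Precision = TP / (TP + FP) = 29 / 45 = 29/45.

29/45


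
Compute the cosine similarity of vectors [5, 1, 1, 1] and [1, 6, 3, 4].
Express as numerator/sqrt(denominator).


dot = 18. |a|^2 = 28, |b|^2 = 62. cos = 18/sqrt(1736).

18/sqrt(1736)


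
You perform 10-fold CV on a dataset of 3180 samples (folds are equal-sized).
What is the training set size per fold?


Each validation fold has 3180/10 = 318 samples. Training set = 3180 - 318 = 2862.

2862


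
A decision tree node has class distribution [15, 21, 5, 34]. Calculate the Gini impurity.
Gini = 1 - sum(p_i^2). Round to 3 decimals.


Total = 75. Proportions: 15/75, 21/75, 5/75, 34/75. sum(p_i^2) = 0.3284. Gini = 1 - 0.3284 = 0.6716, which rounds to 0.672.

0.672


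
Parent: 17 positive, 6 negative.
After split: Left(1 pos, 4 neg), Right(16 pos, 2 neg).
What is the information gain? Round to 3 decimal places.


H(parent) = 0.8281. H(left) = 0.7219, H(right) = 0.5033. Weighted = (5/23)*0.7219 + (18/23)*0.5033 = 0.5508. IG = 0.8281 - 0.5508 = 0.2773, which rounds to 0.277.

0.277


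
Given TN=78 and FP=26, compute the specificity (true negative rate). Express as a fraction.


Specificity = TN / (TN + FP) = 78 / 104 = 3/4.

3/4


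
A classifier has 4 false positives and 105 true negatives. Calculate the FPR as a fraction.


FPR = FP / (FP + TN) = 4 / 109 = 4/109.

4/109


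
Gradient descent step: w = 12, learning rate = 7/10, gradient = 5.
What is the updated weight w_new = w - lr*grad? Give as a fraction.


w_new = 12 - 7/10 * 5 = 12 - 7/2 = 17/2.

17/2


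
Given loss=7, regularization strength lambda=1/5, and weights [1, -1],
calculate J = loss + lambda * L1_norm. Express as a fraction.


L1 norm = sum(|w|) = 2. J = 7 + 1/5 * 2 = 37/5.

37/5


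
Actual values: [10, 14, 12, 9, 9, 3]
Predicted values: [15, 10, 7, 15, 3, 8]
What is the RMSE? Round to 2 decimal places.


MSE = 27.1667. RMSE = sqrt(27.1667) = 5.21.

5.21


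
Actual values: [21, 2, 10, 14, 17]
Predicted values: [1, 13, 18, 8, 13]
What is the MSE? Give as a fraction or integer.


MSE = (1/5) * ((21-1)^2=400 + (2-13)^2=121 + (10-18)^2=64 + (14-8)^2=36 + (17-13)^2=16). Sum = 637. MSE = 637/5.

637/5


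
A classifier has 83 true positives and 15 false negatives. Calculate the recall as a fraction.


Recall = TP / (TP + FN) = 83 / 98 = 83/98.

83/98


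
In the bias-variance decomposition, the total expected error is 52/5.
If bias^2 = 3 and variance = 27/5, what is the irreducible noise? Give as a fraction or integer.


Total error = bias^2 + variance + irreducible noise. So irreducible noise = 52/5 - 3 - 27/5 = 2.

2


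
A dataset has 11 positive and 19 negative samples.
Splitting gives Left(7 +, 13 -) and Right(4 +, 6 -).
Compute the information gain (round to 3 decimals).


H(parent) = 0.9481. H(left) = 0.9341, H(right) = 0.9710. Weighted = (20/30)*0.9341 + (10/30)*0.9710 = 0.9464. IG = 0.9481 - 0.9464 = 0.0017, which rounds to 0.002.

0.002


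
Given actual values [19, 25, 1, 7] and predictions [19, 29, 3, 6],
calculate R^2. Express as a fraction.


Mean(y) = 13. SS_res = 21. SS_tot = 360. R^2 = 1 - 21/(360) = 113/120.

113/120


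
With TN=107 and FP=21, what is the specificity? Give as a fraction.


Specificity = TN / (TN + FP) = 107 / 128 = 107/128.

107/128


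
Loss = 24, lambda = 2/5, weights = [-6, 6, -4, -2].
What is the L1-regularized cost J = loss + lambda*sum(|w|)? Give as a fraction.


L1 norm = sum(|w|) = 18. J = 24 + 2/5 * 18 = 156/5.

156/5


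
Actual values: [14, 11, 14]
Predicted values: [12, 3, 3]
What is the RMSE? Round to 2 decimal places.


MSE = 63.0000. RMSE = sqrt(63.0000) = 7.94.

7.94


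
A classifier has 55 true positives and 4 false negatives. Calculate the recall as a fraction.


Recall = TP / (TP + FN) = 55 / 59 = 55/59.

55/59


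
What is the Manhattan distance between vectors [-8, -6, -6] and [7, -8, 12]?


d = sum of absolute differences: |-8-7|=15 + |-6--8|=2 + |-6-12|=18 = 35.

35


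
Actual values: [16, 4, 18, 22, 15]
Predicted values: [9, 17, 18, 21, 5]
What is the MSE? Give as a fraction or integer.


MSE = (1/5) * ((16-9)^2=49 + (4-17)^2=169 + (18-18)^2=0 + (22-21)^2=1 + (15-5)^2=100). Sum = 319. MSE = 319/5.

319/5


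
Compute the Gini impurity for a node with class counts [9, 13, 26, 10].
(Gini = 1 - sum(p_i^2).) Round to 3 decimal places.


Total = 58. Proportions: 9/58, 13/58, 26/58, 10/58. sum(p_i^2) = 0.3050. Gini = 1 - 0.3050 = 0.6950, which rounds to 0.695.

0.695


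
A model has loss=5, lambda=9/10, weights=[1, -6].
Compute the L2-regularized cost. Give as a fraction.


L2 sq norm = sum(w^2) = 37. J = 5 + 9/10 * 37 = 383/10.

383/10


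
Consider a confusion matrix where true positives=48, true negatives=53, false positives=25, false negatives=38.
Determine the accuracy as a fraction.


Accuracy = (TP + TN) / (TP + TN + FP + FN) = (48 + 53) / 164 = 101/164.

101/164


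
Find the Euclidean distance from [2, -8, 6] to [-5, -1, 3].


d = sqrt(sum of squared differences). (2--5)^2=49, (-8--1)^2=49, (6-3)^2=9. Sum = 107.

sqrt(107)
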